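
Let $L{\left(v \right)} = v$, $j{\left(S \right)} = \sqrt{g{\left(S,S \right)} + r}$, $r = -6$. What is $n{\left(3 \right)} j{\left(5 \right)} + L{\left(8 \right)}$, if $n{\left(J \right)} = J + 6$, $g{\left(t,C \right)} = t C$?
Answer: $8 + 9 \sqrt{19} \approx 47.23$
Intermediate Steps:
$g{\left(t,C \right)} = C t$
$j{\left(S \right)} = \sqrt{-6 + S^{2}}$ ($j{\left(S \right)} = \sqrt{S S - 6} = \sqrt{S^{2} - 6} = \sqrt{-6 + S^{2}}$)
$n{\left(J \right)} = 6 + J$
$n{\left(3 \right)} j{\left(5 \right)} + L{\left(8 \right)} = \left(6 + 3\right) \sqrt{-6 + 5^{2}} + 8 = 9 \sqrt{-6 + 25} + 8 = 9 \sqrt{19} + 8 = 8 + 9 \sqrt{19}$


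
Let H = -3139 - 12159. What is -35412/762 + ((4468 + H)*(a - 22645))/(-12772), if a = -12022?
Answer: -23878359407/811022 ≈ -29442.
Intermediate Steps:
H = -15298
-35412/762 + ((4468 + H)*(a - 22645))/(-12772) = -35412/762 + ((4468 - 15298)*(-12022 - 22645))/(-12772) = -35412*1/762 - 10830*(-34667)*(-1/12772) = -5902/127 + 375443610*(-1/12772) = -5902/127 - 187721805/6386 = -23878359407/811022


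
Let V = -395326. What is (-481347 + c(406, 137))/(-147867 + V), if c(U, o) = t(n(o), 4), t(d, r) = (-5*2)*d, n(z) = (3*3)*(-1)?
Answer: 68751/77599 ≈ 0.88598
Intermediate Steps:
n(z) = -9 (n(z) = 9*(-1) = -9)
t(d, r) = -10*d
c(U, o) = 90 (c(U, o) = -10*(-9) = 90)
(-481347 + c(406, 137))/(-147867 + V) = (-481347 + 90)/(-147867 - 395326) = -481257/(-543193) = -481257*(-1/543193) = 68751/77599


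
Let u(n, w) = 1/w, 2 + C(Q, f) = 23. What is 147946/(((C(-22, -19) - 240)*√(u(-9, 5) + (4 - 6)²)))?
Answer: -147946*√105/4599 ≈ -329.64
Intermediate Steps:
C(Q, f) = 21 (C(Q, f) = -2 + 23 = 21)
147946/(((C(-22, -19) - 240)*√(u(-9, 5) + (4 - 6)²))) = 147946/(((21 - 240)*√(1/5 + (4 - 6)²))) = 147946/((-219*√(⅕ + (-2)²))) = 147946/((-219*√(⅕ + 4))) = 147946/((-219*√105/5)) = 147946*(-√105/4599) = -147946*√105/4599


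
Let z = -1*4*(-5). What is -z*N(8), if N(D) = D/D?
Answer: -20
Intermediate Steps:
N(D) = 1
z = 20 (z = -4*(-5) = 20)
-z*N(8) = -20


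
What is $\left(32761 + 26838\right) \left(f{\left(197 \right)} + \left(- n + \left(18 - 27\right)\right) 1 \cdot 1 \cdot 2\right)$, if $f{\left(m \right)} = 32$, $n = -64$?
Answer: $8463058$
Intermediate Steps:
$\left(32761 + 26838\right) \left(f{\left(197 \right)} + \left(- n + \left(18 - 27\right)\right) 1 \cdot 1 \cdot 2\right) = \left(32761 + 26838\right) \left(32 + \left(\left(-1\right) \left(-64\right) + \left(18 - 27\right)\right) 1 \cdot 1 \cdot 2\right) = 59599 \left(32 + \left(64 - 9\right) 1 \cdot 2\right) = 59599 \left(32 + 55 \cdot 2\right) = 59599 \left(32 + 110\right) = 59599 \cdot 142 = 8463058$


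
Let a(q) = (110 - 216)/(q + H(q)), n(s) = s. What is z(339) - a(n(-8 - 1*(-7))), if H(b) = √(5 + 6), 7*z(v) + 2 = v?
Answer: 2056/35 + 53*√11/5 ≈ 93.899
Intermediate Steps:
z(v) = -2/7 + v/7
H(b) = √11
a(q) = -106/(q + √11) (a(q) = (110 - 216)/(q + √11) = -106/(q + √11))
z(339) - a(n(-8 - 1*(-7))) = (-2/7 + (⅐)*339) - (-106)/((-8 - 1*(-7)) + √11) = (-2/7 + 339/7) - (-106)/((-8 + 7) + √11) = 337/7 - (-106)/(-1 + √11) = 337/7 + 106/(-1 + √11)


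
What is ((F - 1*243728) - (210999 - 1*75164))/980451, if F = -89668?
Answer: -469231/980451 ≈ -0.47859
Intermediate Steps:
((F - 1*243728) - (210999 - 1*75164))/980451 = ((-89668 - 1*243728) - (210999 - 1*75164))/980451 = ((-89668 - 243728) - (210999 - 75164))*(1/980451) = (-333396 - 1*135835)*(1/980451) = (-333396 - 135835)*(1/980451) = -469231*1/980451 = -469231/980451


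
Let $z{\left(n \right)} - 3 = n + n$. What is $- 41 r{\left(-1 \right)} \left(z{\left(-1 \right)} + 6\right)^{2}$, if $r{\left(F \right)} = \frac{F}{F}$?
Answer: $-2009$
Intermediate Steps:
$z{\left(n \right)} = 3 + 2 n$ ($z{\left(n \right)} = 3 + \left(n + n\right) = 3 + 2 n$)
$r{\left(F \right)} = 1$
$- 41 r{\left(-1 \right)} \left(z{\left(-1 \right)} + 6\right)^{2} = \left(-41\right) 1 \left(\left(3 + 2 \left(-1\right)\right) + 6\right)^{2} = - 41 \left(\left(3 - 2\right) + 6\right)^{2} = - 41 \left(1 + 6\right)^{2} = - 41 \cdot 7^{2} = \left(-41\right) 49 = -2009$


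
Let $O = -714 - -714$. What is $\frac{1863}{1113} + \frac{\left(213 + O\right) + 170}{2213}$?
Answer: $\frac{1516366}{821023} \approx 1.8469$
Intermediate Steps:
$O = 0$ ($O = -714 + 714 = 0$)
$\frac{1863}{1113} + \frac{\left(213 + O\right) + 170}{2213} = \frac{1863}{1113} + \frac{\left(213 + 0\right) + 170}{2213} = 1863 \cdot \frac{1}{1113} + \left(213 + 170\right) \frac{1}{2213} = \frac{621}{371} + 383 \cdot \frac{1}{2213} = \frac{621}{371} + \frac{383}{2213} = \frac{1516366}{821023}$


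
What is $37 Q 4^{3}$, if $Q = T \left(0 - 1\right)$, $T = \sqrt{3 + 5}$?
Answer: $- 4736 \sqrt{2} \approx -6697.7$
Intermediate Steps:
$T = 2 \sqrt{2}$ ($T = \sqrt{8} = 2 \sqrt{2} \approx 2.8284$)
$Q = - 2 \sqrt{2}$ ($Q = 2 \sqrt{2} \left(0 - 1\right) = 2 \sqrt{2} \left(-1\right) = - 2 \sqrt{2} \approx -2.8284$)
$37 Q 4^{3} = 37 \left(- 2 \sqrt{2}\right) 4^{3} = - 74 \sqrt{2} \cdot 64 = - 4736 \sqrt{2}$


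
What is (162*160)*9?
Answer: 233280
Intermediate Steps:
(162*160)*9 = 25920*9 = 233280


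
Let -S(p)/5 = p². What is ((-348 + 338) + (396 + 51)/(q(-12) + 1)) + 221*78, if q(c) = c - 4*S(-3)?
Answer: 2911979/169 ≈ 17231.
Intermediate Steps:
S(p) = -5*p²
q(c) = 180 + c (q(c) = c - (-20)*(-3)² = c - (-20)*9 = c - 4*(-45) = c + 180 = 180 + c)
((-348 + 338) + (396 + 51)/(q(-12) + 1)) + 221*78 = ((-348 + 338) + (396 + 51)/((180 - 12) + 1)) + 221*78 = (-10 + 447/(168 + 1)) + 17238 = (-10 + 447/169) + 17238 = -1243/169 + 17238 = 2911979/169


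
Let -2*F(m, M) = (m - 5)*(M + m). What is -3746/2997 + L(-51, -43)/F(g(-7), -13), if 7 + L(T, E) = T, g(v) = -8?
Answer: -225002/272727 ≈ -0.82501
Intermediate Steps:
L(T, E) = -7 + T
F(m, M) = -(-5 + m)*(M + m)/2 (F(m, M) = -(m - 5)*(M + m)/2 = -(-5 + m)*(M + m)/2)
-3746/2997 + L(-51, -43)/F(g(-7), -13) = -3746/2997 + (-7 - 51)/(-1/2*(-8)**2 + (5/2)*(-13) + (5/2)*(-8) - 1/2*(-13)*(-8)) = -3746*1/2997 - 58/(-1/2*64 - 65/2 - 20 - 52) = -3746/2997 - 58/(-32 - 65/2 - 20 - 52) = -3746/2997 - 58/(-273/2) = -3746/2997 - 58*(-2/273) = -3746/2997 + 116/273 = -225002/272727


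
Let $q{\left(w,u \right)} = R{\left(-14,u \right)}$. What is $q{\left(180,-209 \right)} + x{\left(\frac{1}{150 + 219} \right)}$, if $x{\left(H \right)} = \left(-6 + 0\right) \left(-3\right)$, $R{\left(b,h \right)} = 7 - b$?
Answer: $39$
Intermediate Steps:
$q{\left(w,u \right)} = 21$ ($q{\left(w,u \right)} = 7 - -14 = 7 + 14 = 21$)
$x{\left(H \right)} = 18$ ($x{\left(H \right)} = \left(-6\right) \left(-3\right) = 18$)
$q{\left(180,-209 \right)} + x{\left(\frac{1}{150 + 219} \right)} = 21 + 18 = 39$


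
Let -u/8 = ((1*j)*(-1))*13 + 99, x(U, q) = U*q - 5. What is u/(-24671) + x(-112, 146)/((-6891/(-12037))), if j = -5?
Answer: -4857444634247/170007861 ≈ -28572.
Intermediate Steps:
x(U, q) = -5 + U*q
u = -1312 (u = -8*(((1*(-5))*(-1))*13 + 99) = -8*(-5*(-1)*13 + 99) = -8*(5*13 + 99) = -8*(65 + 99) = -8*164 = -1312)
u/(-24671) + x(-112, 146)/((-6891/(-12037))) = -1312/(-24671) + (-5 - 112*146)/((-6891/(-12037))) = -1312*(-1/24671) + (-5 - 16352)/((-6891*(-1/12037))) = 1312/24671 - 16357/6891/12037 = 1312/24671 - 16357*12037/6891 = 1312/24671 - 196889209/6891 = -4857444634247/170007861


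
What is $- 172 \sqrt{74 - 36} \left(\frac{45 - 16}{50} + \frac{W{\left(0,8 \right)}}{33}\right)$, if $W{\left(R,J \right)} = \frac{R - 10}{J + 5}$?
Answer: $- \frac{1026926 \sqrt{38}}{10725} \approx -590.25$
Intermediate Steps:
$W{\left(R,J \right)} = \frac{-10 + R}{5 + J}$
$- 172 \sqrt{74 - 36} \left(\frac{45 - 16}{50} + \frac{W{\left(0,8 \right)}}{33}\right) = - 172 \sqrt{74 - 36} \left(\frac{45 - 16}{50} + \frac{\frac{1}{5 + 8} \left(-10 + 0\right)}{33}\right) = - 172 \sqrt{38} \left(\left(45 - 16\right) \frac{1}{50} + \frac{1}{13} \left(-10\right) \frac{1}{33}\right) = - 172 \sqrt{38} \left(29 \cdot \frac{1}{50} + \frac{1}{13} \left(-10\right) \frac{1}{33}\right) = - 172 \sqrt{38} \left(\frac{29}{50} - \frac{10}{429}\right) = - 172 \sqrt{38} \cdot \frac{11941}{21450} = - \frac{1026926 \sqrt{38}}{10725}$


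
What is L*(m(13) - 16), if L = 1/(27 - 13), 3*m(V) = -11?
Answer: -59/42 ≈ -1.4048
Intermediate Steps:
m(V) = -11/3 (m(V) = (⅓)*(-11) = -11/3)
L = 1/14 ≈ 0.071429
L*(m(13) - 16) = (-11/3 - 16)/14 = (1/14)*(-59/3) = -59/42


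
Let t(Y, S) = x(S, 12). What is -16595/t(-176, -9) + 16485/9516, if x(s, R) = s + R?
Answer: -52622855/9516 ≈ -5529.9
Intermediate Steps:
x(s, R) = R + s
t(Y, S) = 12 + S
-16595/t(-176, -9) + 16485/9516 = -16595/(12 - 9) + 16485/9516 = -16595/3 + 16485*(1/9516) = -16595*⅓ + 5495/3172 = -16595/3 + 5495/3172 = -52622855/9516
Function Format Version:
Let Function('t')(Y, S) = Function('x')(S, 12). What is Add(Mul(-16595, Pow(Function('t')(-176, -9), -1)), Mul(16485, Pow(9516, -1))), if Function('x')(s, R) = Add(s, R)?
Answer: Rational(-52622855, 9516) ≈ -5529.9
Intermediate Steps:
Function('x')(s, R) = Add(R, s)
Function('t')(Y, S) = Add(12, S)
Add(Mul(-16595, Pow(Function('t')(-176, -9), -1)), Mul(16485, Pow(9516, -1))) = Add(Mul(-16595, Pow(Add(12, -9), -1)), Mul(16485, Pow(9516, -1))) = Add(Mul(-16595, Pow(3, -1)), Mul(16485, Rational(1, 9516))) = Add(Mul(-16595, Rational(1, 3)), Rational(5495, 3172)) = Add(Rational(-16595, 3), Rational(5495, 3172)) = Rational(-52622855, 9516)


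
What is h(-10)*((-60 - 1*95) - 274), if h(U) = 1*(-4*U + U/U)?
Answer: -17589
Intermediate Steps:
h(U) = 1 - 4*U (h(U) = 1*(-4*U + 1) = 1*(1 - 4*U) = 1 - 4*U)
h(-10)*((-60 - 1*95) - 274) = (1 - 4*(-10))*((-60 - 1*95) - 274) = (1 + 40)*((-60 - 95) - 274) = 41*(-155 - 274) = 41*(-429) = -17589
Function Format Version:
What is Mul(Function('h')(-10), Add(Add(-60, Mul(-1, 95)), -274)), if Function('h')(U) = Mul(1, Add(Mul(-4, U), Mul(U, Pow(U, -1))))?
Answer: -17589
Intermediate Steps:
Function('h')(U) = Add(1, Mul(-4, U)) (Function('h')(U) = Mul(1, Add(Mul(-4, U), 1)) = Mul(1, Add(1, Mul(-4, U))) = Add(1, Mul(-4, U)))
Mul(Function('h')(-10), Add(Add(-60, Mul(-1, 95)), -274)) = Mul(Add(1, Mul(-4, -10)), Add(Add(-60, Mul(-1, 95)), -274)) = Mul(Add(1, 40), Add(Add(-60, -95), -274)) = Mul(41, Add(-155, -274)) = Mul(41, -429) = -17589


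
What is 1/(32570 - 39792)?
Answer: -1/7222 ≈ -0.00013847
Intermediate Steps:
1/(32570 - 39792) = 1/(-7222) = -1/7222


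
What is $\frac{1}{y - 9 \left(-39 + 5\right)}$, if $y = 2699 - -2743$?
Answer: $\frac{1}{5748} \approx 0.00017397$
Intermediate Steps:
$y = 5442$ ($y = 2699 + 2743 = 5442$)
$\frac{1}{y - 9 \left(-39 + 5\right)} = \frac{1}{5442 - 9 \left(-39 + 5\right)} = \frac{1}{5442 - -306} = \frac{1}{5442 + 306} = \frac{1}{5748}$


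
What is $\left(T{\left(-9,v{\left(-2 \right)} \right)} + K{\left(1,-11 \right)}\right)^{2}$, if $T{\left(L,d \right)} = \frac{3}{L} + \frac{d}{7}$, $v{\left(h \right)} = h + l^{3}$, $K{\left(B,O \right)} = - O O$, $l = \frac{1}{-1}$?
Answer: $\frac{6538249}{441} \approx 14826.0$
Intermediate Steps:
$l = -1$
$K{\left(B,O \right)} = - O^{2}$
$v{\left(h \right)} = -1 + h$ ($v{\left(h \right)} = h + \left(-1\right)^{3} = h - 1 = -1 + h$)
$T{\left(L,d \right)} = \frac{3}{L} + \frac{d}{7}$ ($T{\left(L,d \right)} = \frac{3}{L} + d \frac{1}{7} = \frac{3}{L} + \frac{d}{7}$)
$\left(T{\left(-9,v{\left(-2 \right)} \right)} + K{\left(1,-11 \right)}\right)^{2} = \left(\left(\frac{3}{-9} + \frac{-1 - 2}{7}\right) - \left(-11\right)^{2}\right)^{2} = \left(\left(3 \left(- \frac{1}{9}\right) + \frac{1}{7} \left(-3\right)\right) - 121\right)^{2} = \left(\left(- \frac{1}{3} - \frac{3}{7}\right) - 121\right)^{2} = \left(- \frac{16}{21} - 121\right)^{2} = \left(- \frac{2557}{21}\right)^{2} = \frac{6538249}{441}$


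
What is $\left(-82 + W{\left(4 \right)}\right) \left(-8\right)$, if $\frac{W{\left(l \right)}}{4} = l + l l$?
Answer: $16$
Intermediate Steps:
$W{\left(l \right)} = 4 l + 4 l^{2}$ ($W{\left(l \right)} = 4 \left(l + l l\right) = 4 \left(l + l^{2}\right) = 4 l + 4 l^{2}$)
$\left(-82 + W{\left(4 \right)}\right) \left(-8\right) = \left(-82 + 4 \cdot 4 \left(1 + 4\right)\right) \left(-8\right) = \left(-82 + 4 \cdot 4 \cdot 5\right) \left(-8\right) = \left(-82 + 80\right) \left(-8\right) = \left(-2\right) \left(-8\right) = 16$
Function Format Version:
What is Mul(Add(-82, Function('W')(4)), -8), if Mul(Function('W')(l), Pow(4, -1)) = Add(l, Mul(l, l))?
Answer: 16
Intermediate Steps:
Function('W')(l) = Add(Mul(4, l), Mul(4, Pow(l, 2))) (Function('W')(l) = Mul(4, Add(l, Mul(l, l))) = Mul(4, Add(l, Pow(l, 2))) = Add(Mul(4, l), Mul(4, Pow(l, 2))))
Mul(Add(-82, Function('W')(4)), -8) = Mul(Add(-82, Mul(4, 4, Add(1, 4))), -8) = Mul(Add(-82, Mul(4, 4, 5)), -8) = Mul(Add(-82, 80), -8) = Mul(-2, -8) = 16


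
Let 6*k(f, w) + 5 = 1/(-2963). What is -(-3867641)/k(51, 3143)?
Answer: -34379460849/7408 ≈ -4.6409e+6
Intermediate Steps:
k(f, w) = -7408/8889 (k(f, w) = -⅚ + (⅙)/(-2963) = -⅚ + (⅙)*(-1/2963) = -⅚ - 1/17778 = -7408/8889)
-(-3867641)/k(51, 3143) = -(-3867641)/(-7408/8889) = -(-3867641)*(-8889)/7408 = -1*34379460849/7408 = -34379460849/7408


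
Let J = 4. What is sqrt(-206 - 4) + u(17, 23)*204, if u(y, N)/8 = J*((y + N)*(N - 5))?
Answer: 4700160 + I*sqrt(210) ≈ 4.7002e+6 + 14.491*I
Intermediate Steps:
u(y, N) = 32*(-5 + N)*(N + y) (u(y, N) = 8*(4*((y + N)*(N - 5))) = 8*(4*((N + y)*(-5 + N))) = 8*(4*((-5 + N)*(N + y))) = 8*(4*(-5 + N)*(N + y)) = 32*(-5 + N)*(N + y))
sqrt(-206 - 4) + u(17, 23)*204 = sqrt(-206 - 4) + (-160*23 - 160*17 + 32*23**2 + 32*23*17)*204 = sqrt(-210) + (-3680 - 2720 + 32*529 + 12512)*204 = I*sqrt(210) + (-3680 - 2720 + 16928 + 12512)*204 = I*sqrt(210) + 23040*204 = I*sqrt(210) + 4700160 = 4700160 + I*sqrt(210)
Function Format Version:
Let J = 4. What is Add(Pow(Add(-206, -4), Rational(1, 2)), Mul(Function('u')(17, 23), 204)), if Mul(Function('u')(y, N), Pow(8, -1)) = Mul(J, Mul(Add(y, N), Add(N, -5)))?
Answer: Add(4700160, Mul(I, Pow(210, Rational(1, 2)))) ≈ Add(4.7002e+6, Mul(14.491, I))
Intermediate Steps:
Function('u')(y, N) = Mul(32, Add(-5, N), Add(N, y)) (Function('u')(y, N) = Mul(8, Mul(4, Mul(Add(y, N), Add(N, -5)))) = Mul(8, Mul(4, Mul(Add(N, y), Add(-5, N)))) = Mul(8, Mul(4, Mul(Add(-5, N), Add(N, y)))) = Mul(8, Mul(4, Add(-5, N), Add(N, y))) = Mul(32, Add(-5, N), Add(N, y)))
Add(Pow(Add(-206, -4), Rational(1, 2)), Mul(Function('u')(17, 23), 204)) = Add(Pow(Add(-206, -4), Rational(1, 2)), Mul(Add(Mul(-160, 23), Mul(-160, 17), Mul(32, Pow(23, 2)), Mul(32, 23, 17)), 204)) = Add(Pow(-210, Rational(1, 2)), Mul(Add(-3680, -2720, Mul(32, 529), 12512), 204)) = Add(Mul(I, Pow(210, Rational(1, 2))), Mul(Add(-3680, -2720, 16928, 12512), 204)) = Add(Mul(I, Pow(210, Rational(1, 2))), Mul(23040, 204)) = Add(Mul(I, Pow(210, Rational(1, 2))), 4700160) = Add(4700160, Mul(I, Pow(210, Rational(1, 2))))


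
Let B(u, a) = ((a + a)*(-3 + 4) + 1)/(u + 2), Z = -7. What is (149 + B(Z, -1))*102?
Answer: 76092/5 ≈ 15218.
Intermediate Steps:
B(u, a) = (1 + 2*a)/(2 + u) (B(u, a) = ((2*a)*1 + 1)/(2 + u) = (2*a + 1)/(2 + u) = (1 + 2*a)/(2 + u))
(149 + B(Z, -1))*102 = (149 + (1 + 2*(-1))/(2 - 7))*102 = (149 + (1 - 2)/(-5))*102 = (149 - 1/5*(-1))*102 = (149 + 1/5)*102 = (746/5)*102 = 76092/5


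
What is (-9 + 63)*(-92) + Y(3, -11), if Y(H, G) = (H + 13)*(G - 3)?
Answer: -5192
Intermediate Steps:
Y(H, G) = (-3 + G)*(13 + H) (Y(H, G) = (13 + H)*(-3 + G) = (-3 + G)*(13 + H))
(-9 + 63)*(-92) + Y(3, -11) = (-9 + 63)*(-92) + (-39 - 3*3 + 13*(-11) - 11*3) = 54*(-92) + (-39 - 9 - 143 - 33) = -4968 - 224 = -5192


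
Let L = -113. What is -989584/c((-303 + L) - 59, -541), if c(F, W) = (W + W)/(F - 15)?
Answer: -242448080/541 ≈ -4.4815e+5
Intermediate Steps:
c(F, W) = 2*W/(-15 + F) (c(F, W) = (2*W)/(-15 + F) = 2*W/(-15 + F))
-989584/c((-303 + L) - 59, -541) = -(36614608/541 - 494792*(-303 - 113)/541) = -989584/(2*(-541)/(-15 + (-416 - 59))) = -989584/(2*(-541)/(-15 - 475)) = -989584/(2*(-541)/(-490)) = -989584/(2*(-541)*(-1/490)) = -989584/541/245 = -989584*245/541 = -242448080/541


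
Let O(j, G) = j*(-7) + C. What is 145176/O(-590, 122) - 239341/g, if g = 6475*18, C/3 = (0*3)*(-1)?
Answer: 227596921/6876450 ≈ 33.098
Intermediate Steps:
C = 0 (C = 3*((0*3)*(-1)) = 3*(0*(-1)) = 3*0 = 0)
O(j, G) = -7*j (O(j, G) = j*(-7) + 0 = -7*j + 0 = -7*j)
g = 116550
145176/O(-590, 122) - 239341/g = 145176/((-7*(-590))) - 239341/116550 = 145176/4130 - 239341*1/116550 = 145176*(1/4130) - 239341/116550 = 72588/2065 - 239341/116550 = 227596921/6876450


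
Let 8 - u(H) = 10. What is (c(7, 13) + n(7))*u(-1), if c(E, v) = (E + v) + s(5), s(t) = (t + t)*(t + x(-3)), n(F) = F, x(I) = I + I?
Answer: -34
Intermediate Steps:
x(I) = 2*I
u(H) = -2 (u(H) = 8 - 1*10 = 8 - 10 = -2)
s(t) = 2*t*(-6 + t) (s(t) = (t + t)*(t + 2*(-3)) = (2*t)*(t - 6) = (2*t)*(-6 + t) = 2*t*(-6 + t))
c(E, v) = -10 + E + v (c(E, v) = (E + v) + 2*5*(-6 + 5) = (E + v) + 2*5*(-1) = (E + v) - 10 = -10 + E + v)
(c(7, 13) + n(7))*u(-1) = ((-10 + 7 + 13) + 7)*(-2) = (10 + 7)*(-2) = 17*(-2) = -34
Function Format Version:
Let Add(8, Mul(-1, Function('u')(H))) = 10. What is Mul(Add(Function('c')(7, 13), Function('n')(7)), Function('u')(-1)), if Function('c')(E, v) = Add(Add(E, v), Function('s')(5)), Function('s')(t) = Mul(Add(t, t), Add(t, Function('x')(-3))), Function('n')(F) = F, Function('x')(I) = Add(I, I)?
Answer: -34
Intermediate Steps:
Function('x')(I) = Mul(2, I)
Function('u')(H) = -2 (Function('u')(H) = Add(8, Mul(-1, 10)) = Add(8, -10) = -2)
Function('s')(t) = Mul(2, t, Add(-6, t)) (Function('s')(t) = Mul(Add(t, t), Add(t, Mul(2, -3))) = Mul(Mul(2, t), Add(t, -6)) = Mul(Mul(2, t), Add(-6, t)) = Mul(2, t, Add(-6, t)))
Function('c')(E, v) = Add(-10, E, v) (Function('c')(E, v) = Add(Add(E, v), Mul(2, 5, Add(-6, 5))) = Add(Add(E, v), Mul(2, 5, -1)) = Add(Add(E, v), -10) = Add(-10, E, v))
Mul(Add(Function('c')(7, 13), Function('n')(7)), Function('u')(-1)) = Mul(Add(Add(-10, 7, 13), 7), -2) = Mul(Add(10, 7), -2) = Mul(17, -2) = -34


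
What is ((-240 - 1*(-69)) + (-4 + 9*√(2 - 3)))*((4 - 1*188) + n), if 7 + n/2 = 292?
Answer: -67550 + 3474*I ≈ -67550.0 + 3474.0*I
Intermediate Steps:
n = 570 (n = -14 + 2*292 = -14 + 584 = 570)
((-240 - 1*(-69)) + (-4 + 9*√(2 - 3)))*((4 - 1*188) + n) = ((-240 - 1*(-69)) + (-4 + 9*√(2 - 3)))*((4 - 1*188) + 570) = ((-240 + 69) + (-4 + 9*√(-1)))*((4 - 188) + 570) = (-171 + (-4 + 9*I))*(-184 + 570) = (-175 + 9*I)*386 = -67550 + 3474*I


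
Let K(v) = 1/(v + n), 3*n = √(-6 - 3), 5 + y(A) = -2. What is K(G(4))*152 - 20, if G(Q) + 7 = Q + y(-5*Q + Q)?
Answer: -3540/101 - 152*I/101 ≈ -35.049 - 1.5049*I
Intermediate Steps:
y(A) = -7 (y(A) = -5 - 2 = -7)
G(Q) = -14 + Q (G(Q) = -7 + (Q - 7) = -7 + (-7 + Q) = -14 + Q)
n = I (n = √(-6 - 3)/3 = √(-9)/3 = (3*I)/3 = I ≈ 1.0*I)
K(v) = 1/(I + v) (K(v) = 1/(v + I) = 1/(I + v))
K(G(4))*152 - 20 = 152/(I + (-14 + 4)) - 20 = 152/(I - 10) - 20 = 152/(-10 + I) - 20 = ((-10 - I)/101)*152 - 20 = 152*(-10 - I)/101 - 20 = -20 + 152*(-10 - I)/101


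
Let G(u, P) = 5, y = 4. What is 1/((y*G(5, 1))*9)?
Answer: 1/180 ≈ 0.0055556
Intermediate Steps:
1/((y*G(5, 1))*9) = 1/((4*5)*9) = 1/(20*9) = 1/180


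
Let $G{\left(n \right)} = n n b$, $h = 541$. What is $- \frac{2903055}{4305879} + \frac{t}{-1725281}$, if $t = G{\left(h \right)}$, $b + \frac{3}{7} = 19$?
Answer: $- \frac{66297488580685}{17333986196331} \approx -3.8247$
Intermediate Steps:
$b = \frac{130}{7}$ ($b = - \frac{3}{7} + 19 = \frac{130}{7} \approx 18.571$)
$G{\left(n \right)} = \frac{130 n^{2}}{7}$ ($G{\left(n \right)} = n n \frac{130}{7} = n^{2} \cdot \frac{130}{7} = \frac{130 n^{2}}{7}$)
$t = \frac{38048530}{7}$ ($t = \frac{130 \cdot 541^{2}}{7} = \frac{130}{7} \cdot 292681 = \frac{38048530}{7} \approx 5.4355 \cdot 10^{6}$)
$- \frac{2903055}{4305879} + \frac{t}{-1725281} = - \frac{2903055}{4305879} + \frac{38048530}{7 \left(-1725281\right)} = \left(-2903055\right) \frac{1}{4305879} + \frac{38048530}{7} \left(- \frac{1}{1725281}\right) = - \frac{967685}{1435293} - \frac{38048530}{12076967} = - \frac{66297488580685}{17333986196331}$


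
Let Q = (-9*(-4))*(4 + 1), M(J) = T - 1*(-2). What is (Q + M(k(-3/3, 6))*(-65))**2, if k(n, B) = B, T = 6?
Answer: 115600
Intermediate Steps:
M(J) = 8 (M(J) = 6 - 1*(-2) = 6 + 2 = 8)
Q = 180 (Q = 36*5 = 180)
(Q + M(k(-3/3, 6))*(-65))**2 = (180 + 8*(-65))**2 = (180 - 520)**2 = (-340)**2 = 115600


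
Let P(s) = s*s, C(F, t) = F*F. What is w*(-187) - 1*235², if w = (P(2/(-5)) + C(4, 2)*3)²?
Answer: -305593817/625 ≈ -4.8895e+5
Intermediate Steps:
C(F, t) = F²
P(s) = s²
w = 1449616/625 (w = ((2/(-5))² + 4²*3)² = ((2*(-⅕))² + 16*3)² = ((-⅖)² + 48)² = (4/25 + 48)² = (1204/25)² = 1449616/625 ≈ 2319.4)
w*(-187) - 1*235² = (1449616/625)*(-187) - 1*235² = -271078192/625 - 1*55225 = -271078192/625 - 55225 = -305593817/625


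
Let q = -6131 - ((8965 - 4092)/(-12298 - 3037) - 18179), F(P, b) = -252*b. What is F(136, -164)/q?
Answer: 633764880/184760953 ≈ 3.4302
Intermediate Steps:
q = 184760953/15335 (q = -6131 - (4873/(-15335) - 18179) = -6131 - (4873*(-1/15335) - 18179) = -6131 - (-4873/15335 - 18179) = -6131 - 1*(-278779838/15335) = -6131 + 278779838/15335 = 184760953/15335 ≈ 12048.)
F(136, -164)/q = (-252*(-164))/(184760953/15335) = 41328*(15335/184760953) = 633764880/184760953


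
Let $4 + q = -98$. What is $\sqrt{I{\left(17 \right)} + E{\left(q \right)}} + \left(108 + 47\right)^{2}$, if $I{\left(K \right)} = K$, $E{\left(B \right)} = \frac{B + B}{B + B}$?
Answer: $24025 + 3 \sqrt{2} \approx 24029.0$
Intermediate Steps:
$q = -102$ ($q = -4 - 98 = -102$)
$E{\left(B \right)} = 1$ ($E{\left(B \right)} = \frac{2 B}{2 B} = 2 B \frac{1}{2 B} = 1$)
$\sqrt{I{\left(17 \right)} + E{\left(q \right)}} + \left(108 + 47\right)^{2} = \sqrt{17 + 1} + \left(108 + 47\right)^{2} = \sqrt{18} + 155^{2} = 3 \sqrt{2} + 24025 = 24025 + 3 \sqrt{2}$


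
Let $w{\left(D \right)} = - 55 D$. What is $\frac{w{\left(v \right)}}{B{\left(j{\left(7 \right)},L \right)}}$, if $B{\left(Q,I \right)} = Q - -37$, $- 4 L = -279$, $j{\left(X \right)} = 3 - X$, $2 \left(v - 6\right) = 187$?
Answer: $- \frac{995}{6} \approx -165.83$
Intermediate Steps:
$v = \frac{199}{2}$ ($v = 6 + \frac{1}{2} \cdot 187 = 6 + \frac{187}{2} = \frac{199}{2} \approx 99.5$)
$L = \frac{279}{4}$ ($L = \left(- \frac{1}{4}\right) \left(-279\right) = \frac{279}{4} \approx 69.75$)
$B{\left(Q,I \right)} = 37 + Q$ ($B{\left(Q,I \right)} = Q + 37 = 37 + Q$)
$\frac{w{\left(v \right)}}{B{\left(j{\left(7 \right)},L \right)}} = \frac{\left(-55\right) \frac{199}{2}}{37 + \left(3 - 7\right)} = - \frac{10945}{2 \left(37 + \left(3 - 7\right)\right)} = - \frac{10945}{2 \left(37 - 4\right)} = - \frac{10945}{2 \cdot 33} = \left(- \frac{10945}{2}\right) \frac{1}{33} = - \frac{995}{6}$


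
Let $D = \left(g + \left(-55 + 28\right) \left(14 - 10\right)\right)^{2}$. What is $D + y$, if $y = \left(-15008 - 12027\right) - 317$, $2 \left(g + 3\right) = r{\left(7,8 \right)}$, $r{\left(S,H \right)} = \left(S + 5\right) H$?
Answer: $-23383$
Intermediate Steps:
$r{\left(S,H \right)} = H \left(5 + S\right)$ ($r{\left(S,H \right)} = \left(5 + S\right) H = H \left(5 + S\right)$)
$g = 45$ ($g = -3 + \frac{8 \left(5 + 7\right)}{2} = -3 + \frac{8 \cdot 12}{2} = -3 + \frac{1}{2} \cdot 96 = -3 + 48 = 45$)
$D = 3969$ ($D = \left(45 + \left(-55 + 28\right) \left(14 - 10\right)\right)^{2} = \left(45 - 108\right)^{2} = \left(-63\right)^{2} = 3969$)
$y = -27352$ ($y = -27035 - 317 = -27352$)
$D + y = 3969 - 27352 = -23383$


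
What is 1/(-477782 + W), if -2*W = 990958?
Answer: -1/973261 ≈ -1.0275e-6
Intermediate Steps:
W = -495479 (W = -½*990958 = -495479)
1/(-477782 + W) = 1/(-477782 - 495479) = 1/(-973261) = -1/973261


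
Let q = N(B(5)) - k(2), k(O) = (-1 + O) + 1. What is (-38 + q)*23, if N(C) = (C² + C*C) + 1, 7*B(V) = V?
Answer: -42803/49 ≈ -873.53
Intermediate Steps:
B(V) = V/7
N(C) = 1 + 2*C² (N(C) = (C² + C²) + 1 = 2*C² + 1 = 1 + 2*C²)
k(O) = O
q = 1/49 (q = (1 + 2*((⅐)*5)²) - 1*2 = (1 + 2*(5/7)²) - 2 = (1 + 2*(25/49)) - 2 = (1 + 50/49) - 2 = 99/49 - 2 = 1/49 ≈ 0.020408)
(-38 + q)*23 = (-38 + 1/49)*23 = -1861/49*23 = -42803/49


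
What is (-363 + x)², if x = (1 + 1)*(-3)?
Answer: 136161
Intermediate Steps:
x = -6 (x = 2*(-3) = -6)
(-363 + x)² = (-363 - 6)² = (-369)² = 136161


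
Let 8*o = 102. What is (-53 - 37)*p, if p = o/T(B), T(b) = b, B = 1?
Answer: -2295/2 ≈ -1147.5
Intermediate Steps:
o = 51/4 (o = (⅛)*102 = 51/4 ≈ 12.750)
p = 51/4 (p = (51/4)/1 = (51/4)*1 = 51/4 ≈ 12.750)
(-53 - 37)*p = (-53 - 37)*(51/4) = -90*51/4 = -2295/2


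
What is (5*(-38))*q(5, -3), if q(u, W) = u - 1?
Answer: -760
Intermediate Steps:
q(u, W) = -1 + u
(5*(-38))*q(5, -3) = (5*(-38))*(-1 + 5) = -190*4 = -760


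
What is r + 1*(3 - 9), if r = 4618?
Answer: 4612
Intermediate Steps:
r + 1*(3 - 9) = 4618 + 1*(3 - 9) = 4618 + 1*(-6) = 4618 - 6 = 4612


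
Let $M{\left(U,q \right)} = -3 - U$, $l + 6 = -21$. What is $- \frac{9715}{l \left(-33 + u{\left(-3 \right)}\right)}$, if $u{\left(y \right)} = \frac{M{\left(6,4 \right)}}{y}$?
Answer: $- \frac{1943}{162} \approx -11.994$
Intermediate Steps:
$l = -27$ ($l = -6 - 21 = -27$)
$u{\left(y \right)} = - \frac{9}{y}$ ($u{\left(y \right)} = \frac{-3 - 6}{y} = - \frac{9}{y}$)
$- \frac{9715}{l \left(-33 + u{\left(-3 \right)}\right)} = - \frac{9715}{\left(-27\right) \left(-33 - \frac{9}{-3}\right)} = - \frac{9715}{\left(-27\right) \left(-33 - -3\right)} = - \frac{9715}{\left(-27\right) \left(-33 + 3\right)} = - \frac{9715}{\left(-27\right) \left(-30\right)} = - \frac{9715}{810} = \left(-9715\right) \frac{1}{810} = - \frac{1943}{162}$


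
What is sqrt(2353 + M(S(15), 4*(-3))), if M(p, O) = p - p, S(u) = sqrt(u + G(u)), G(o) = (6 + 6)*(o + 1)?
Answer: sqrt(2353) ≈ 48.508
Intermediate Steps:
G(o) = 12 + 12*o (G(o) = 12*(1 + o) = 12 + 12*o)
S(u) = sqrt(12 + 13*u) (S(u) = sqrt(u + (12 + 12*u)) = sqrt(12 + 13*u))
M(p, O) = 0
sqrt(2353 + M(S(15), 4*(-3))) = sqrt(2353 + 0) = sqrt(2353)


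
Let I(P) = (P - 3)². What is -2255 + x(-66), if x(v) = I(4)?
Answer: -2254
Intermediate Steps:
I(P) = (-3 + P)²
x(v) = 1 (x(v) = (-3 + 4)² = 1² = 1)
-2255 + x(-66) = -2255 + 1 = -2254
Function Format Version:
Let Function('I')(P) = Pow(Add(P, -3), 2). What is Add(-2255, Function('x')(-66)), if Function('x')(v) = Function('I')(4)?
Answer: -2254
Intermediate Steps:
Function('I')(P) = Pow(Add(-3, P), 2)
Function('x')(v) = 1 (Function('x')(v) = Pow(Add(-3, 4), 2) = Pow(1, 2) = 1)
Add(-2255, Function('x')(-66)) = Add(-2255, 1) = -2254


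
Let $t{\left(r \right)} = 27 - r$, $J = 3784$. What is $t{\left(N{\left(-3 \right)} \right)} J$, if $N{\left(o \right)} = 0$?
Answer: $102168$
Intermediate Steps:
$t{\left(N{\left(-3 \right)} \right)} J = \left(27 - 0\right) 3784 = \left(27 + 0\right) 3784 = 27 \cdot 3784 = 102168$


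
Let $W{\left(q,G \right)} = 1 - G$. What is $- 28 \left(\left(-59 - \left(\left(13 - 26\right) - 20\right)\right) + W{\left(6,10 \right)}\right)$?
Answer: $980$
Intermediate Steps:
$- 28 \left(\left(-59 - \left(\left(13 - 26\right) - 20\right)\right) + W{\left(6,10 \right)}\right) = - 28 \left(\left(-59 - \left(\left(13 - 26\right) - 20\right)\right) + \left(1 - 10\right)\right) = - 28 \left(\left(-59 - \left(-13 - 20\right)\right) + \left(1 - 10\right)\right) = - 28 \left(\left(-59 - -33\right) - 9\right) = - 28 \left(\left(-59 + 33\right) - 9\right) = - 28 \left(-26 - 9\right) = \left(-28\right) \left(-35\right) = 980$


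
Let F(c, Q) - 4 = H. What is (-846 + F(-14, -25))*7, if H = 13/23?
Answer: -135471/23 ≈ -5890.0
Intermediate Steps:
H = 13/23 (H = 13*(1/23) = 13/23 ≈ 0.56522)
F(c, Q) = 105/23 (F(c, Q) = 4 + 13/23 = 105/23)
(-846 + F(-14, -25))*7 = (-846 + 105/23)*7 = -19353/23*7 = -135471/23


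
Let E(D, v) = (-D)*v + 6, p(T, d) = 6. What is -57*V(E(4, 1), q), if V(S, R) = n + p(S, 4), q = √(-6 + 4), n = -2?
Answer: -228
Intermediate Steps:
E(D, v) = 6 - D*v (E(D, v) = -D*v + 6 = 6 - D*v)
q = I*√2 (q = √(-2) = I*√2 ≈ 1.4142*I)
V(S, R) = 4 (V(S, R) = -2 + 6 = 4)
-57*V(E(4, 1), q) = -57*4 = -228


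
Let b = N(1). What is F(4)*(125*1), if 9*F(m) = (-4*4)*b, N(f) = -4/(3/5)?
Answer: 40000/27 ≈ 1481.5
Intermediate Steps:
N(f) = -20/3 (N(f) = -4/(3*(⅕)) = -4/⅗ = -4*5/3 = -20/3)
b = -20/3 ≈ -6.6667
F(m) = 320/27 (F(m) = (-4*4*(-20/3))/9 = (-16*(-20/3))/9 = (⅑)*(320/3) = 320/27)
F(4)*(125*1) = 320*(125*1)/27 = (320/27)*125 = 40000/27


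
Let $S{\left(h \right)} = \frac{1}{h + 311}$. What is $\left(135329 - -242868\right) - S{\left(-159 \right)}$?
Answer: $\frac{57485943}{152} \approx 3.782 \cdot 10^{5}$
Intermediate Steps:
$S{\left(h \right)} = \frac{1}{311 + h}$
$\left(135329 - -242868\right) - S{\left(-159 \right)} = \left(135329 - -242868\right) - \frac{1}{311 - 159} = \left(135329 + 242868\right) - \frac{1}{152} = 378197 - \frac{1}{152} = \frac{57485943}{152}$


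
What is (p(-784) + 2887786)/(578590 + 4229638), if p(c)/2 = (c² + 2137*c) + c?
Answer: 382357/2404114 ≈ 0.15904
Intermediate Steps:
p(c) = 2*c² + 4276*c (p(c) = 2*((c² + 2137*c) + c) = 2*(c² + 2138*c) = 2*c² + 4276*c)
(p(-784) + 2887786)/(578590 + 4229638) = (2*(-784)*(2138 - 784) + 2887786)/(578590 + 4229638) = (2*(-784)*1354 + 2887786)/4808228 = (-2123072 + 2887786)*(1/4808228) = 764714*(1/4808228) = 382357/2404114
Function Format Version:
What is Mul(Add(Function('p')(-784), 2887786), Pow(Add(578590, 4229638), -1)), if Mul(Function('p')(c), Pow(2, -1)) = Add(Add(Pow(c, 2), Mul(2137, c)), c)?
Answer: Rational(382357, 2404114) ≈ 0.15904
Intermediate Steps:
Function('p')(c) = Add(Mul(2, Pow(c, 2)), Mul(4276, c)) (Function('p')(c) = Mul(2, Add(Add(Pow(c, 2), Mul(2137, c)), c)) = Mul(2, Add(Pow(c, 2), Mul(2138, c))) = Add(Mul(2, Pow(c, 2)), Mul(4276, c)))
Mul(Add(Function('p')(-784), 2887786), Pow(Add(578590, 4229638), -1)) = Mul(Add(Mul(2, -784, Add(2138, -784)), 2887786), Pow(Add(578590, 4229638), -1)) = Mul(Add(Mul(2, -784, 1354), 2887786), Pow(4808228, -1)) = Mul(Add(-2123072, 2887786), Rational(1, 4808228)) = Mul(764714, Rational(1, 4808228)) = Rational(382357, 2404114)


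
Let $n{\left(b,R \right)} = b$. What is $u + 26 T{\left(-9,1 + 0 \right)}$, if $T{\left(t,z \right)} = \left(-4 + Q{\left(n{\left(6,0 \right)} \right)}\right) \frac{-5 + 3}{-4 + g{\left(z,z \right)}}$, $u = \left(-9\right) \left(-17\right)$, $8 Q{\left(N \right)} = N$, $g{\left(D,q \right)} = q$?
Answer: $\frac{290}{3} \approx 96.667$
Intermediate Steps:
$Q{\left(N \right)} = \frac{N}{8}$
$u = 153$
$T{\left(t,z \right)} = \frac{13}{2 \left(-4 + z\right)}$ ($T{\left(t,z \right)} = \left(-4 + \frac{1}{8} \cdot 6\right) \frac{-5 + 3}{-4 + z} = \left(-4 + \frac{3}{4}\right) \left(- \frac{2}{-4 + z}\right) = - \frac{13 \left(- \frac{2}{-4 + z}\right)}{4} = \frac{13}{2 \left(-4 + z\right)}$)
$u + 26 T{\left(-9,1 + 0 \right)} = 153 + 26 \frac{13}{2 \left(-4 + \left(1 + 0\right)\right)} = 153 + 26 \frac{13}{2 \left(-4 + 1\right)} = 153 + 26 \frac{13}{2 \left(-3\right)} = 153 + 26 \cdot \frac{13}{2} \left(- \frac{1}{3}\right) = 153 + 26 \left(- \frac{13}{6}\right) = 153 - \frac{169}{3} = \frac{290}{3}$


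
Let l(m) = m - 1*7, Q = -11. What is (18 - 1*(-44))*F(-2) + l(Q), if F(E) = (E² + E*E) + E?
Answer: 354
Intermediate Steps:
F(E) = E + 2*E² (F(E) = (E² + E²) + E = 2*E² + E = E + 2*E²)
l(m) = -7 + m (l(m) = m - 7 = -7 + m)
(18 - 1*(-44))*F(-2) + l(Q) = (18 - 1*(-44))*(-2*(1 + 2*(-2))) + (-7 - 11) = (18 + 44)*(-2*(1 - 4)) - 18 = 62*(-2*(-3)) - 18 = 62*6 - 18 = 372 - 18 = 354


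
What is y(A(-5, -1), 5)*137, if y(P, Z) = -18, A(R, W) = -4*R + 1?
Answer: -2466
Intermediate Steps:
A(R, W) = 1 - 4*R
y(A(-5, -1), 5)*137 = -18*137 = -2466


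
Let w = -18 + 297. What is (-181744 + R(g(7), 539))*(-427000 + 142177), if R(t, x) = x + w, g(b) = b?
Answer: 51531886098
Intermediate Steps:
w = 279
R(t, x) = 279 + x (R(t, x) = x + 279 = 279 + x)
(-181744 + R(g(7), 539))*(-427000 + 142177) = (-181744 + (279 + 539))*(-427000 + 142177) = (-181744 + 818)*(-284823) = -180926*(-284823) = 51531886098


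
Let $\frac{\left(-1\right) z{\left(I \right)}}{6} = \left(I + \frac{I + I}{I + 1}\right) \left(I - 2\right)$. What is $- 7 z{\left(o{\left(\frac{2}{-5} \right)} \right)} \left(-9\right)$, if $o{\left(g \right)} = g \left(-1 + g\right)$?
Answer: $\frac{5651856}{8125} \approx 695.61$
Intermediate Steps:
$z{\left(I \right)} = - 6 \left(-2 + I\right) \left(I + \frac{2 I}{1 + I}\right)$ ($z{\left(I \right)} = - 6 \left(I + \frac{I + I}{I + 1}\right) \left(I - 2\right) = - 6 \left(I + \frac{2 I}{1 + I}\right) \left(-2 + I\right) = - 6 \left(-2 + I\right) \left(I + \frac{2 I}{1 + I}\right)$)
$- 7 z{\left(o{\left(\frac{2}{-5} \right)} \right)} \left(-9\right) = - 7 \frac{6 \frac{2}{-5} \left(-1 + \frac{2}{-5}\right) \left(6 - \frac{2}{-5} \left(-1 + \frac{2}{-5}\right) - \left(\frac{2}{-5} \left(-1 + \frac{2}{-5}\right)\right)^{2}\right)}{1 + \frac{2}{-5} \left(-1 + \frac{2}{-5}\right)} \left(-9\right) = - 7 \frac{6 \cdot 2 \left(- \frac{1}{5}\right) \left(-1 + 2 \left(- \frac{1}{5}\right)\right) \left(6 - 2 \left(- \frac{1}{5}\right) \left(-1 + 2 \left(- \frac{1}{5}\right)\right) - \left(2 \left(- \frac{1}{5}\right) \left(-1 + 2 \left(- \frac{1}{5}\right)\right)\right)^{2}\right)}{1 + 2 \left(- \frac{1}{5}\right) \left(-1 + 2 \left(- \frac{1}{5}\right)\right)} \left(-9\right) = - 7 \frac{6 \left(- \frac{2 \left(-1 - \frac{2}{5}\right)}{5}\right) \left(6 - - \frac{2 \left(-1 - \frac{2}{5}\right)}{5} - \left(- \frac{2 \left(-1 - \frac{2}{5}\right)}{5}\right)^{2}\right)}{1 - \frac{2 \left(-1 - \frac{2}{5}\right)}{5}} \left(-9\right) = - 7 \frac{6 \left(\left(- \frac{2}{5}\right) \left(- \frac{7}{5}\right)\right) \left(6 - \left(- \frac{2}{5}\right) \left(- \frac{7}{5}\right) - \left(\left(- \frac{2}{5}\right) \left(- \frac{7}{5}\right)\right)^{2}\right)}{1 - - \frac{14}{25}} \left(-9\right) = - 7 \cdot 6 \cdot \frac{14}{25} \frac{1}{1 + \frac{14}{25}} \left(6 - \frac{14}{25} - \left(\frac{14}{25}\right)^{2}\right) \left(-9\right) = - 7 \cdot 6 \cdot \frac{14}{25} \frac{1}{\frac{39}{25}} \left(6 - \frac{14}{25} - \frac{196}{625}\right) \left(-9\right) = - 7 \cdot 6 \cdot \frac{14}{25} \cdot \frac{25}{39} \left(6 - \frac{14}{25} - \frac{196}{625}\right) \left(-9\right) = - 7 \cdot 6 \cdot \frac{14}{25} \cdot \frac{25}{39} \cdot \frac{3204}{625} \left(-9\right) = \left(-7\right) \frac{89712}{8125} \left(-9\right) = \left(- \frac{627984}{8125}\right) \left(-9\right) = \frac{5651856}{8125}$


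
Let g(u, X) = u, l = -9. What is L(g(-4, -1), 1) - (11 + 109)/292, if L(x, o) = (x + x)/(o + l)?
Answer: 43/73 ≈ 0.58904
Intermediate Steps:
L(x, o) = 2*x/(-9 + o) (L(x, o) = (x + x)/(o - 9) = (2*x)/(-9 + o) = 2*x/(-9 + o))
L(g(-4, -1), 1) - (11 + 109)/292 = 2*(-4)/(-9 + 1) - (11 + 109)/292 = 2*(-4)/(-8) - 120/292 = 2*(-4)*(-⅛) - 1*30/73 = 1 - 30/73 = 43/73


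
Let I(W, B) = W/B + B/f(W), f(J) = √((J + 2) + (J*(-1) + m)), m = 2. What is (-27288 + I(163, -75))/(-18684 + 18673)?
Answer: 4099151/1650 ≈ 2484.3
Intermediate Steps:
f(J) = 2 (f(J) = √((J + 2) + (J*(-1) + 2)) = √((2 + J) + (-J + 2)) = √((2 + J) + (2 - J)) = √4 = 2)
I(W, B) = B/2 + W/B (I(W, B) = W/B + B/2 = B/2 + W/B)
(-27288 + I(163, -75))/(-18684 + 18673) = (-27288 + ((½)*(-75) + 163/(-75)))/(-18684 + 18673) = (-27288 + (-75/2 + 163*(-1/75)))/(-11) = (-27288 + (-75/2 - 163/75))*(-1/11) = (-27288 - 5951/150)*(-1/11) = -4099151/150*(-1/11) = 4099151/1650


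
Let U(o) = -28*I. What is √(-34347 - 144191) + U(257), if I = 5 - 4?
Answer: -28 + I*√178538 ≈ -28.0 + 422.54*I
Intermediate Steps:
I = 1
U(o) = -28 (U(o) = -28*1 = -28)
√(-34347 - 144191) + U(257) = √(-34347 - 144191) - 28 = √(-178538) - 28 = I*√178538 - 28 = -28 + I*√178538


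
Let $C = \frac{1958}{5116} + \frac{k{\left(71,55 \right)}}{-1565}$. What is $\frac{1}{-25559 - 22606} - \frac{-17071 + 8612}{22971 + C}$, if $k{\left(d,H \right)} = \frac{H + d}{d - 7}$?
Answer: $\frac{26095220288818897}{70868549358133995} \approx 0.36822$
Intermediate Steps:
$k{\left(d,H \right)} = \frac{H + d}{-7 + d}$
$C = \frac{24433583}{64052320}$ ($C = \frac{1958}{5116} + \frac{\frac{1}{-7 + 71} \left(55 + 71\right)}{-1565} = 1958 \cdot \frac{1}{5116} + \frac{1}{64} \cdot 126 \left(- \frac{1}{1565}\right) = \frac{979}{2558} + \frac{1}{64} \cdot 126 \left(- \frac{1}{1565}\right) = \frac{979}{2558} + \frac{63}{32} \left(- \frac{1}{1565}\right) = \frac{979}{2558} - \frac{63}{50080} = \frac{24433583}{64052320} \approx 0.38146$)
$\frac{1}{-25559 - 22606} - \frac{-17071 + 8612}{22971 + C} = \frac{1}{-25559 - 22606} - \frac{-17071 + 8612}{22971 + \frac{24433583}{64052320}} = \frac{1}{-48165} - - \frac{8459}{\frac{1471370276303}{64052320}} = - \frac{1}{48165} - \left(-8459\right) \frac{64052320}{1471370276303} = - \frac{1}{48165} - - \frac{541818574880}{1471370276303} = - \frac{1}{48165} + \frac{541818574880}{1471370276303} = \frac{26095220288818897}{70868549358133995}$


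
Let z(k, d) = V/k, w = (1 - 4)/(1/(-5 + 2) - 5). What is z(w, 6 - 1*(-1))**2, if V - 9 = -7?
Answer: 1024/81 ≈ 12.642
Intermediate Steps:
V = 2 (V = 9 - 7 = 2)
w = 9/16 (w = -3/(1/(-3) - 5) = -3/(-1/3 - 5) = -3/(-16/3) = -3*(-3/16) = 9/16 ≈ 0.56250)
z(k, d) = 2/k
z(w, 6 - 1*(-1))**2 = (2/(9/16))**2 = (2*(16/9))**2 = (32/9)**2 = 1024/81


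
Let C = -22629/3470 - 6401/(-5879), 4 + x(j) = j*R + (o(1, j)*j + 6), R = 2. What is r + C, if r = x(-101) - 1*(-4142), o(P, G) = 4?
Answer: 72064835519/20400130 ≈ 3532.6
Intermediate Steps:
x(j) = 2 + 6*j (x(j) = -4 + (j*2 + (4*j + 6)) = -4 + (2*j + (6 + 4*j)) = -4 + (6 + 6*j) = 2 + 6*j)
C = -110824421/20400130 (C = -22629*1/3470 - 6401*(-1/5879) = -22629/3470 + 6401/5879 = -110824421/20400130 ≈ -5.4325)
r = 3538 (r = (2 + 6*(-101)) - 1*(-4142) = (2 - 606) + 4142 = -604 + 4142 = 3538)
r + C = 3538 - 110824421/20400130 = 72064835519/20400130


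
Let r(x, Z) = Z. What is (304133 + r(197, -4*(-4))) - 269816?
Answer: 34333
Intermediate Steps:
(304133 + r(197, -4*(-4))) - 269816 = (304133 - 4*(-4)) - 269816 = (304133 + 16) - 269816 = 304149 - 269816 = 34333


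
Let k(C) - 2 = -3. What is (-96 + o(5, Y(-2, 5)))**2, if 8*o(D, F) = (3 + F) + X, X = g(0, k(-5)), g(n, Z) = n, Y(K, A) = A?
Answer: 9025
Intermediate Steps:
k(C) = -1 (k(C) = 2 - 3 = -1)
X = 0
o(D, F) = 3/8 + F/8 (o(D, F) = ((3 + F) + 0)/8 = (3 + F)/8 = 3/8 + F/8)
(-96 + o(5, Y(-2, 5)))**2 = (-96 + (3/8 + (1/8)*5))**2 = (-96 + (3/8 + 5/8))**2 = (-96 + 1)**2 = (-95)**2 = 9025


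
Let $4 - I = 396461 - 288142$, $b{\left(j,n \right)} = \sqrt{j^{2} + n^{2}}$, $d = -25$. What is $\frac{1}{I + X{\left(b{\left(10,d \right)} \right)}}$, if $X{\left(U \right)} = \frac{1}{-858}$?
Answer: $- \frac{858}{92934271} \approx -9.2323 \cdot 10^{-6}$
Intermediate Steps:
$X{\left(U \right)} = - \frac{1}{858}$
$I = -108315$ ($I = 4 - \left(396461 - 288142\right) = 4 - 108319 = -108315$)
$\frac{1}{I + X{\left(b{\left(10,d \right)} \right)}} = \frac{1}{-108315 - \frac{1}{858}} = \frac{1}{- \frac{92934271}{858}} = - \frac{858}{92934271}$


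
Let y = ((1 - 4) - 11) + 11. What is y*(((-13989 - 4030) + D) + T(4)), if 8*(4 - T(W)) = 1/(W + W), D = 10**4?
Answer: 1538883/64 ≈ 24045.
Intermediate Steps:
y = -3 (y = (-3 - 11) + 11 = -14 + 11 = -3)
D = 10000
T(W) = 4 - 1/(16*W) (T(W) = 4 - 1/(8*(W + W)) = 4 - 1/(2*W)/8 = 4 - 1/(16*W))
y*(((-13989 - 4030) + D) + T(4)) = -3*(((-13989 - 4030) + 10000) + (4 - 1/16/4)) = -3*((-18019 + 10000) + (4 - 1/16*1/4)) = -3*(-8019 + (4 - 1/64)) = -3*(-8019 + 255/64) = -3*(-512961/64) = 1538883/64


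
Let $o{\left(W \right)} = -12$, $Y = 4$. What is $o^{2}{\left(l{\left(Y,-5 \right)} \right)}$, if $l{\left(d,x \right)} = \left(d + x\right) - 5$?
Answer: $144$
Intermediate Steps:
$l{\left(d,x \right)} = -5 + d + x$
$o^{2}{\left(l{\left(Y,-5 \right)} \right)} = \left(-12\right)^{2} = 144$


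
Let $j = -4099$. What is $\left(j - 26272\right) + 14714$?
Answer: $-15657$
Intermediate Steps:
$\left(j - 26272\right) + 14714 = \left(-4099 - 26272\right) + 14714 = -30371 + 14714 = -15657$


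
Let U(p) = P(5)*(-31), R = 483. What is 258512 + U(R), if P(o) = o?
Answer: 258357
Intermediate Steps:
U(p) = -155 (U(p) = 5*(-31) = -155)
258512 + U(R) = 258512 - 155 = 258357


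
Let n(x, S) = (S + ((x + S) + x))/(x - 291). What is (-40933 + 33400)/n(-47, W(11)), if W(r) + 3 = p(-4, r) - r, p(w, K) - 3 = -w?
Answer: -47151/2 ≈ -23576.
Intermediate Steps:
p(w, K) = 3 - w
W(r) = 4 - r (W(r) = -3 + ((3 - 1*(-4)) - r) = -3 + ((3 + 4) - r) = -3 + (7 - r) = 4 - r)
n(x, S) = (2*S + 2*x)/(-291 + x) (n(x, S) = (S + ((S + x) + x))/(-291 + x) = (S + (S + 2*x))/(-291 + x) = (2*S + 2*x)/(-291 + x))
(-40933 + 33400)/n(-47, W(11)) = (-40933 + 33400)/((2*((4 - 1*11) - 47)/(-291 - 47))) = -7533*(-169/((4 - 11) - 47)) = -7533*(-169/(-7 - 47)) = -7533/(2*(-1/338)*(-54)) = -7533/54/169 = -7533*169/54 = -47151/2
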